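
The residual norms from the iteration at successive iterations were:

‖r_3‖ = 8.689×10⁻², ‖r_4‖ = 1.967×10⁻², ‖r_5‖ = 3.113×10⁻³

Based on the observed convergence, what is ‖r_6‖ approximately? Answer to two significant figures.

3.2e-4

First estimate the order: p ≈ ln(‖r_5‖/‖r_4‖) / ln(‖r_4‖/‖r_3‖) = ln(3.113×10⁻³/1.967×10⁻²)/ln(1.967×10⁻²/8.689×10⁻²) = ln(0.158261)/ln(0.226378) ≈ 1.2410.
Then ‖r_6‖ ≈ ‖r_5‖·(‖r_5‖/‖r_4‖)^p = 3.113×10⁻³·(0.158261)^1.2410 = 3.113×10⁻³·0.10149 ≈ 0.0003159.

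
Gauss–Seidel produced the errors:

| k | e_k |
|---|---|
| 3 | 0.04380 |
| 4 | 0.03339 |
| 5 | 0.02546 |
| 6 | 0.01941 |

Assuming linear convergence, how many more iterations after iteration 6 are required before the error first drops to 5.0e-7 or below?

39

Rate ρ ≈ e_6/e_5 = 0.01941/0.02546 = 0.7624.
After j more steps, e_{6+j} ≈ 0.01941·ρ^j; need ρ^j ≤ 5.0e-7/0.01941 = 2.57599e-05.
j ≥ ln(2.57599e-05)/ln(0.7624) = -10.5667/-0.27128 = 38.951.
So 39 more iterations are needed.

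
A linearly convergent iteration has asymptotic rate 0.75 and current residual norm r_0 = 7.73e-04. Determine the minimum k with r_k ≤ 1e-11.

64

After k steps, r_k ≈ 7.73e-04·0.75^k.
Need 0.75^k ≤ 1e-11/7.73e-04 = 1.29366e-08.
k ≥ ln(1.29366e-08)/ln(0.75) = -18.1632/-0.28768 = 63.137.
Smallest integer k = 64.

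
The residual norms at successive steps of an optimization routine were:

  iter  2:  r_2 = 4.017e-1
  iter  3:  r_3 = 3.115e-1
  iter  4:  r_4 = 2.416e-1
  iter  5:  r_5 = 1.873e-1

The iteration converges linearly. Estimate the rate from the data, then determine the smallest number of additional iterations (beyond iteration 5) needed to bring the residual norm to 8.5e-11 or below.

Rate ρ ≈ r_5/r_4 = 1.873e-1/2.416e-1 = 0.7752.
After j more steps, r_{5+j} ≈ 1.873e-1·ρ^j; need ρ^j ≤ 8.5e-11/1.873e-1 = 4.53817e-10.
j ≥ ln(4.53817e-10)/ln(0.7752) = -21.5133/-0.25463 = 84.488.
So 85 more iterations are needed.

85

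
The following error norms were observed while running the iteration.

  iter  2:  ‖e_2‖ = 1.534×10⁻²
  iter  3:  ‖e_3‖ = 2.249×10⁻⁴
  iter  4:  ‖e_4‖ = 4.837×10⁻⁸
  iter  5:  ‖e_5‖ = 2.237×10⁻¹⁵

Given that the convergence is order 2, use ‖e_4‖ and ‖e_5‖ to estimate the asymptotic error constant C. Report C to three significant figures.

0.956

C ≈ ‖e_5‖ / ‖e_4‖^2
  = 2.237×10⁻¹⁵ / (4.837×10⁻⁸)^2
  = 2.237×10⁻¹⁵ / 2.33966e-15 ≈ 0.95612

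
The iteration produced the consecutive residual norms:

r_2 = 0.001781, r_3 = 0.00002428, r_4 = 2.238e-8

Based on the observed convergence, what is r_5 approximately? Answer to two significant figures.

First estimate the order: p ≈ ln(r_4/r_3) / ln(r_3/r_2) = ln(2.238e-8/0.00002428)/ln(0.00002428/0.001781) = ln(0.000921746)/ln(0.0136328) ≈ 1.6272.
Then r_5 ≈ r_4·(r_4/r_3)^p = 2.238e-8·(0.000921746)^1.6272 = 2.238e-8·1.15031e-05 ≈ 2.574e-13.

2.6e-13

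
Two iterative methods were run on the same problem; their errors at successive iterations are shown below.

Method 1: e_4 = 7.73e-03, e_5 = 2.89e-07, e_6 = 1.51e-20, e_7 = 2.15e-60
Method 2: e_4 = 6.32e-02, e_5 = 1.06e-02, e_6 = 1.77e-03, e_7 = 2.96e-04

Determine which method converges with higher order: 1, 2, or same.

Method 1: p ≈ ln(2.15e-60/1.51e-20)/ln(1.51e-20/2.89e-07) ≈ 3.00.
Method 2: p ≈ ln(2.96e-04/1.77e-03)/ln(1.77e-03/1.06e-02) ≈ 1.00.
Method 1 has the higher order (≈3.0 vs ≈1.0).

1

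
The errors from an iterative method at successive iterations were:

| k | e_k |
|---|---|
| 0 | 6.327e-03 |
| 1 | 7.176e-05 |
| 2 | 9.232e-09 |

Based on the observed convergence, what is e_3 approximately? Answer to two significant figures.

1.5e-16

First estimate the order: p ≈ ln(e_2/e_1) / ln(e_1/e_0) = ln(9.232e-09/7.176e-05)/ln(7.176e-05/6.327e-03) = ln(0.000128651)/ln(0.0113419) ≈ 2.0000.
Then e_3 ≈ e_2·(e_2/e_1)^p = 9.232e-09·(0.000128651)^2.0000 = 9.232e-09·1.65511e-08 ≈ 1.528e-16.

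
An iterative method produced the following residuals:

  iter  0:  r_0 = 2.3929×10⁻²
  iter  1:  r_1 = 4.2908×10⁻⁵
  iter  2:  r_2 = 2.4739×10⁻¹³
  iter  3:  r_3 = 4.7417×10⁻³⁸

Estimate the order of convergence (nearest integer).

Consecutive ratios: r_3/r_2 = 4.7417×10⁻³⁸/2.4739×10⁻¹³ = 1.91669e-25, r_2/r_1 = 2.4739×10⁻¹³/4.2908×10⁻⁵ = 5.76559e-09.
p ≈ ln(1.91669e-25)/ln(5.76559e-09) = -56.9140/-18.9714 ≈ 3.00.
So the convergence is cubic (order 3).

3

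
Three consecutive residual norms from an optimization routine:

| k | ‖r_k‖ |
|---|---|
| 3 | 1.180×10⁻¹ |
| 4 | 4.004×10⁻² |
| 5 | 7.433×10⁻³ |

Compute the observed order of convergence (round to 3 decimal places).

p ≈ ln(‖r_5‖/‖r_4‖) / ln(‖r_4‖/‖r_3‖)
  = ln(7.433×10⁻³/4.004×10⁻²) / ln(4.004×10⁻²/1.180×10⁻¹)
  = ln(0.185639) / ln(0.339322)
  = -1.683951 / -1.080806 ≈ 1.558051

1.558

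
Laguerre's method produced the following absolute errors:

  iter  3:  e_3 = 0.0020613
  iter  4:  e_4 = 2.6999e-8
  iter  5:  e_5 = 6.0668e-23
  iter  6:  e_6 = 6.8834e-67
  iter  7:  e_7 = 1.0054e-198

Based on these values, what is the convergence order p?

3

Consecutive ratios: e_7/e_6 = 1.0054e-198/6.8834e-67 = 1.46062e-132, e_6/e_5 = 6.8834e-67/6.0668e-23 = 1.1346e-44.
p ≈ ln(1.46062e-132)/ln(1.1346e-44) = -303.5624/-101.1875 ≈ 3.00.
So the convergence is cubic (order 3).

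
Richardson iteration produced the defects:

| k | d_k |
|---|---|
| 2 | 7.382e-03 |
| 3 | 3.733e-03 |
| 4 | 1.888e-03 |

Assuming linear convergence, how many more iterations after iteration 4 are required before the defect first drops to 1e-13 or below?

Rate ρ ≈ d_4/d_3 = 1.888e-03/3.733e-03 = 0.5058.
After j more steps, d_{4+j} ≈ 1.888e-03·ρ^j; need ρ^j ≤ 1e-13/1.888e-03 = 5.29661e-11.
j ≥ ln(5.29661e-11)/ln(0.5058) = -23.6614/-0.68161 = 34.714.
So 35 more iterations are needed.

35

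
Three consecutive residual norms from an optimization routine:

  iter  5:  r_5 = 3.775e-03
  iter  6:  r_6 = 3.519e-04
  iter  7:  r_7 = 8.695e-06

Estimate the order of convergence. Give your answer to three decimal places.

p ≈ ln(r_7/r_6) / ln(r_6/r_5)
  = ln(8.695e-06/3.519e-04) / ln(3.519e-04/3.775e-03)
  = ln(0.0247087) / ln(0.0932185)
  = -3.700600 / -2.372809 ≈ 1.559586

1.560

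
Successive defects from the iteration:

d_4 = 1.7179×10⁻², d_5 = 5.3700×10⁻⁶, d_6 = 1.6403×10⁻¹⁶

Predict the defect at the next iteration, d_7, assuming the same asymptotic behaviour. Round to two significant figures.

4.7e-48

First estimate the order: p ≈ ln(d_6/d_5) / ln(d_5/d_4) = ln(1.6403×10⁻¹⁶/5.3700×10⁻⁶)/ln(5.3700×10⁻⁶/1.7179×10⁻²) = ln(3.05456e-11)/ln(0.000312591) ≈ 3.0000.
Then d_7 ≈ d_6·(d_6/d_5)^p = 1.6403×10⁻¹⁶·(3.05456e-11)^3.0000 = 1.6403×10⁻¹⁶·2.85001e-32 ≈ 4.675e-48.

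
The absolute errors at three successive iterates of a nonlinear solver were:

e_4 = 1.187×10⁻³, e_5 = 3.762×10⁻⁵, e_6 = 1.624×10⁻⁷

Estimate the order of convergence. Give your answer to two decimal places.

p ≈ ln(e_6/e_5) / ln(e_5/e_4)
  = ln(1.624×10⁻⁷/3.762×10⁻⁵) / ln(3.762×10⁻⁵/1.187×10⁻³)
  = ln(0.00431685) / ln(0.0316933)
  = -5.44523 / -3.45165 ≈ 1.57757

1.58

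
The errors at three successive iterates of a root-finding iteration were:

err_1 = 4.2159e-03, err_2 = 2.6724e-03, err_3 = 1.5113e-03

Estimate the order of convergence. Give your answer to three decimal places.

1.250

p ≈ ln(err_3/err_2) / ln(err_2/err_1)
  = ln(1.5113e-03/2.6724e-03) / ln(2.6724e-03/4.2159e-03)
  = ln(0.565522) / ln(0.633886)
  = -0.570006 / -0.455886 ≈ 1.250326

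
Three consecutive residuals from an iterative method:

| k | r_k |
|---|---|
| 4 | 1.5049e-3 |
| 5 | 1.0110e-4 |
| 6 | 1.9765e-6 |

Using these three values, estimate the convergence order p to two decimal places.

p ≈ ln(r_6/r_5) / ln(r_5/r_4)
  = ln(1.9765e-6/1.0110e-4) / ln(1.0110e-4/1.5049e-3)
  = ln(0.01955) / ln(0.0671805)
  = -3.93478 / -2.70037 ≈ 1.45713

1.46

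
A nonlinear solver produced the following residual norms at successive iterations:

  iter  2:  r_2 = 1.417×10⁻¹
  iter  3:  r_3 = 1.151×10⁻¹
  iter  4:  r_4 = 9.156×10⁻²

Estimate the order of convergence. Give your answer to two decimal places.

1.10

p ≈ ln(r_4/r_3) / ln(r_3/r_2)
  = ln(9.156×10⁻²/1.151×10⁻¹) / ln(1.151×10⁻¹/1.417×10⁻¹)
  = ln(0.795482) / ln(0.812279)
  = -0.22881 / -0.20791 ≈ 1.10052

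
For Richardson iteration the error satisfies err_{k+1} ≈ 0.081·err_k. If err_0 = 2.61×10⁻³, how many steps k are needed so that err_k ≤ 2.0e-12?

9

After k steps, err_k ≈ 2.61×10⁻³·0.081^k.
Need 0.081^k ≤ 2.0e-12/2.61×10⁻³ = 7.66284e-10.
k ≥ ln(7.66284e-10)/ln(0.081) = -20.9895/-2.51331 = 8.351.
Smallest integer k = 9.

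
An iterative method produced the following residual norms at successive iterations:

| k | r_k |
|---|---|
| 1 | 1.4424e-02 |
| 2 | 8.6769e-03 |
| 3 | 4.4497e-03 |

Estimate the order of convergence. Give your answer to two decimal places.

p ≈ ln(r_3/r_2) / ln(r_2/r_1)
  = ln(4.4497e-03/8.6769e-03) / ln(8.6769e-03/1.4424e-02)
  = ln(0.512821) / ln(0.60156)
  = -0.66783 / -0.50823 ≈ 1.31403

1.31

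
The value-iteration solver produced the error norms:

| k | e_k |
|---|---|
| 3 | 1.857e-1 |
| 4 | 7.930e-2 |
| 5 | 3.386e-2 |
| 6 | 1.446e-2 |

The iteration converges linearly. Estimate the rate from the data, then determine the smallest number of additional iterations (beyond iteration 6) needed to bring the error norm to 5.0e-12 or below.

Rate ρ ≈ e_6/e_5 = 1.446e-2/3.386e-2 = 0.4271.
After j more steps, e_{6+j} ≈ 1.446e-2·ρ^j; need ρ^j ≤ 5.0e-12/1.446e-2 = 3.45781e-10.
j ≥ ln(3.45781e-10)/ln(0.4271) = -21.7852/-0.85074 = 25.607.
So 26 more iterations are needed.

26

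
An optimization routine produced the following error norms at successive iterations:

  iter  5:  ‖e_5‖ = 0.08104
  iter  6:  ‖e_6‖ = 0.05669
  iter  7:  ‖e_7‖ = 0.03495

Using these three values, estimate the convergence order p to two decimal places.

p ≈ ln(‖e_7‖/‖e_6‖) / ln(‖e_6‖/‖e_5‖)
  = ln(0.03495/0.05669) / ln(0.05669/0.08104)
  = ln(0.616511) / ln(0.699531)
  = -0.48368 / -0.35735 ≈ 1.35352

1.35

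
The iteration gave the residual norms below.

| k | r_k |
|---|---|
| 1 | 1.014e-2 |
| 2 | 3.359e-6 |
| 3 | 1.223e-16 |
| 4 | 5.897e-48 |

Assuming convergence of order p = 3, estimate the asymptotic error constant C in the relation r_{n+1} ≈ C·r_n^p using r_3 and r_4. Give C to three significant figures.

C ≈ r_4 / r_3^3
  = 5.897e-48 / (1.223e-16)^3
  = 5.897e-48 / 1.82928e-48 ≈ 3.2237

3.22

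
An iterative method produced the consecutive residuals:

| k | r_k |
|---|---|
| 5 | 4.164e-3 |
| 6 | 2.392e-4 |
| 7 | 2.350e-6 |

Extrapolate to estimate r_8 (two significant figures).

First estimate the order: p ≈ ln(r_7/r_6) / ln(r_6/r_5) = ln(2.350e-6/2.392e-4)/ln(2.392e-4/4.164e-3) = ln(0.00982441)/ln(0.0574448) ≈ 1.6181.
Then r_8 ≈ r_7·(r_7/r_6)^p = 2.350e-6·(0.00982441)^1.6181 = 2.350e-6·0.000564094 ≈ 1.326e-09.

1.3e-9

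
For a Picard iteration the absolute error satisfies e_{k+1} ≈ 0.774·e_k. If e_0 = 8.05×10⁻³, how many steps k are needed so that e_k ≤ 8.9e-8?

45

After k steps, e_k ≈ 8.05×10⁻³·0.774^k.
Need 0.774^k ≤ 8.9e-8/8.05×10⁻³ = 1.10559e-05.
k ≥ ln(1.10559e-05)/ln(0.774) = -11.4125/-0.25618 = 44.549.
Smallest integer k = 45.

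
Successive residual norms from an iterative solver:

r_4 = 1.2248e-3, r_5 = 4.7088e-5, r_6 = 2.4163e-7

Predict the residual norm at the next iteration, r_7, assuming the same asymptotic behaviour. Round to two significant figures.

4.8e-11

First estimate the order: p ≈ ln(r_6/r_5) / ln(r_5/r_4) = ln(2.4163e-7/4.7088e-5)/ln(4.7088e-5/1.2248e-3) = ln(0.00513146)/ln(0.0384455) ≈ 1.6180.
Then r_7 ≈ r_6·(r_6/r_5)^p = 2.4163e-7·(0.00513146)^1.6180 = 2.4163e-7·0.000197319 ≈ 4.768e-11.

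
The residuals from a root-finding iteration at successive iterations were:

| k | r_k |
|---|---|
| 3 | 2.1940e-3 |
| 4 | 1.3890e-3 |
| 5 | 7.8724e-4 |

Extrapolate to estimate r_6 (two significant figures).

3.9e-4

First estimate the order: p ≈ ln(r_5/r_4) / ln(r_4/r_3) = ln(7.8724e-4/1.3890e-3)/ln(1.3890e-3/2.1940e-3) = ln(0.566767)/ln(0.63309) ≈ 1.2421.
Then r_6 ≈ r_5·(r_5/r_4)^p = 7.8724e-4·(0.566767)^1.2421 = 7.8724e-4·0.493974 ≈ 0.0003889.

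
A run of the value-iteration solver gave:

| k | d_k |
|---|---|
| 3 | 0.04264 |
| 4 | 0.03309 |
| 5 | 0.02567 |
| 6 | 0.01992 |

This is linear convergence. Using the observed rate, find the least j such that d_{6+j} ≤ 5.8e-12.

Rate ρ ≈ d_6/d_5 = 0.01992/0.02567 = 0.7760.
After j more steps, d_{6+j} ≈ 0.01992·ρ^j; need ρ^j ≤ 5.8e-12/0.01992 = 2.91165e-10.
j ≥ ln(2.91165e-10)/ln(0.7760) = -21.9571/-0.25360 = 86.582.
So 87 more iterations are needed.

87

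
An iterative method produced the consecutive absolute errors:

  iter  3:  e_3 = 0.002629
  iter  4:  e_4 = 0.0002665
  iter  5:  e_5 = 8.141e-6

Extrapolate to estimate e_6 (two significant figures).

First estimate the order: p ≈ ln(e_5/e_4) / ln(e_4/e_3) = ln(8.141e-6/0.0002665)/ln(0.0002665/0.002629) = ln(0.0305478)/ln(0.101369) ≈ 1.5240.
Then e_6 ≈ e_5·(e_5/e_4)^p = 8.141e-6·(0.0305478)^1.5240 = 8.141e-6·0.00491032 ≈ 3.997e-08.

4.0e-8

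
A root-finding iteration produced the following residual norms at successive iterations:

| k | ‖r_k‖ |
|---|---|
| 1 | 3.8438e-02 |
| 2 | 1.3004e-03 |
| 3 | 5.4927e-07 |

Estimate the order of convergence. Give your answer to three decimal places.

2.294

p ≈ ln(‖r_3‖/‖r_2‖) / ln(‖r_2‖/‖r_1‖)
  = ln(5.4927e-07/1.3004e-03) / ln(1.3004e-03/3.8438e-02)
  = ln(0.000422385) / ln(0.0338311)
  = -7.769593 / -3.386375 ≈ 2.294369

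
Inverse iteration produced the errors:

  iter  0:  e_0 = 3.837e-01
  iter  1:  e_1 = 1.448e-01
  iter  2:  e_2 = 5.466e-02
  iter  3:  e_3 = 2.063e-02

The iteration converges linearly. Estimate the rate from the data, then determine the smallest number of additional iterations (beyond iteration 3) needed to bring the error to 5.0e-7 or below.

11

Rate ρ ≈ e_3/e_2 = 2.063e-02/5.466e-02 = 0.3774.
After j more steps, e_{3+j} ≈ 2.063e-02·ρ^j; need ρ^j ≤ 5.0e-7/2.063e-02 = 2.42365e-05.
j ≥ ln(2.42365e-05)/ln(0.3774) = -10.6277/-0.97445 = 10.906.
So 11 more iterations are needed.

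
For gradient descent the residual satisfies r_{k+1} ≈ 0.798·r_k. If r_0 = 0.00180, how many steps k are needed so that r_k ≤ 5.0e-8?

47

After k steps, r_k ≈ 0.00180·0.798^k.
Need 0.798^k ≤ 5.0e-8/0.00180 = 2.77778e-05.
k ≥ ln(2.77778e-05)/ln(0.798) = -10.4913/-0.22565 = 46.494.
Smallest integer k = 47.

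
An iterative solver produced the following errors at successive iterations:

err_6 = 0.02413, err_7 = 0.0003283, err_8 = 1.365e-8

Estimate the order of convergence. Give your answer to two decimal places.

2.35

p ≈ ln(err_8/err_7) / ln(err_7/err_6)
  = ln(1.365e-8/0.0003283) / ln(0.0003283/0.02413)
  = ln(4.15778e-05) / ln(0.0136055)
  = -10.08794 / -4.29728 ≈ 2.34752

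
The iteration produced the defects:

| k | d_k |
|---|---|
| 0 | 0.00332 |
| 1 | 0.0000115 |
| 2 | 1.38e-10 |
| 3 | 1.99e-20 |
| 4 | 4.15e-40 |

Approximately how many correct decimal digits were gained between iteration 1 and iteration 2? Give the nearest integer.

Digits gained ≈ log₁₀(d_1/d_2) = log₁₀(0.0000115/1.38e-10) = log₁₀(83333.3) ≈ 4.921.

5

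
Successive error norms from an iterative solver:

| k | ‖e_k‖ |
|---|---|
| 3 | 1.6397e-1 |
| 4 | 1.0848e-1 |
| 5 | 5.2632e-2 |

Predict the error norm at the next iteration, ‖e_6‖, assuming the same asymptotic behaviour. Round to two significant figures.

First estimate the order: p ≈ ln(‖e_5‖/‖e_4‖) / ln(‖e_4‖/‖e_3‖) = ln(5.2632e-2/1.0848e-1)/ln(1.0848e-1/1.6397e-1) = ln(0.485177)/ln(0.661584) ≈ 1.7507.
Then ‖e_6‖ ≈ ‖e_5‖·(‖e_5‖/‖e_4‖)^p = 5.2632e-2·(0.485177)^1.7507 = 5.2632e-2·0.281907 ≈ 0.01484.

1.5e-2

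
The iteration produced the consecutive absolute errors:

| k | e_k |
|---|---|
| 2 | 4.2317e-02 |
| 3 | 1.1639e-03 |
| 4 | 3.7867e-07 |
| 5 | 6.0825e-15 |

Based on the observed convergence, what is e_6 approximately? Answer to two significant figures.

2.3e-32

First estimate the order: p ≈ ln(e_5/e_4) / ln(e_4/e_3) = ln(6.0825e-15/3.7867e-07)/ln(3.7867e-07/1.1639e-03) = ln(1.60628e-08)/ln(0.000325346) ≈ 2.2348.
Then e_6 ≈ e_5·(e_5/e_4)^p = 6.0825e-15·(1.60628e-08)^2.2348 = 6.0825e-15·3.81566e-18 ≈ 2.321e-32.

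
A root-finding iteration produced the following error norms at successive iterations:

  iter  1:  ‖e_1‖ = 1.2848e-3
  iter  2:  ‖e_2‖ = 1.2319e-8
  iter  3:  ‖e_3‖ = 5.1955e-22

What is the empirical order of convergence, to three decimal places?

2.665

p ≈ ln(‖e_3‖/‖e_2‖) / ln(‖e_2‖/‖e_1‖)
  = ln(5.1955e-22/1.2319e-8) / ln(1.2319e-8/1.2848e-3)
  = ln(4.21747e-14) / ln(9.58826e-06)
  = -30.796956 / -11.554971 ≈ 2.665256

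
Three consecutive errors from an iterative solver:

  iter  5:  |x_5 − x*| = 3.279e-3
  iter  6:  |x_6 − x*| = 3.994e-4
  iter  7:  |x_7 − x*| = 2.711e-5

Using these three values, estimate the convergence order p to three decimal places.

1.278

p ≈ ln(|x_7 − x*|/|x_6 − x*|) / ln(|x_6 − x*|/|x_5 − x*|)
  = ln(2.711e-5/3.994e-4) / ln(3.994e-4/3.279e-3)
  = ln(0.0678768) / ln(0.121805)
  = -2.690061 / -2.105334 ≈ 1.277736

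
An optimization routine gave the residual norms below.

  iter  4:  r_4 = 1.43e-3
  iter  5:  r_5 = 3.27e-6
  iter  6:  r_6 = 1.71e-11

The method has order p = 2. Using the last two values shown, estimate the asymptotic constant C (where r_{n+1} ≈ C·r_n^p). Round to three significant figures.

C ≈ r_6 / r_5^2
  = 1.71e-11 / (3.27e-6)^2
  = 1.71e-11 / 1.06929e-11 ≈ 1.5992

1.60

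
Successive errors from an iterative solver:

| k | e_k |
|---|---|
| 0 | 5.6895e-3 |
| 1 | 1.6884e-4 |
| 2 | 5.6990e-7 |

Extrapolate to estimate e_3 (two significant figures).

5.7e-11

First estimate the order: p ≈ ln(e_2/e_1) / ln(e_1/e_0) = ln(5.6990e-7/1.6884e-4)/ln(1.6884e-4/5.6895e-3) = ln(0.00337538)/ln(0.0296757) ≈ 1.6180.
Then e_3 ≈ e_2·(e_2/e_1)^p = 5.6990e-7·(0.00337538)^1.6180 = 5.6990e-7·0.00010019 ≈ 5.71e-11.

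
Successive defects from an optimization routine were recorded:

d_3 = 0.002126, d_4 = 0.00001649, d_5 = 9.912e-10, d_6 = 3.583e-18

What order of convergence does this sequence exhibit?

Consecutive ratios: d_6/d_5 = 3.583e-18/9.912e-10 = 3.61481e-09, d_5/d_4 = 9.912e-10/0.00001649 = 6.01092e-05.
p ≈ ln(3.61481e-09)/ln(6.01092e-05) = -19.4382/-9.7193 ≈ 2.00.
So the convergence is quadratic (order 2).

2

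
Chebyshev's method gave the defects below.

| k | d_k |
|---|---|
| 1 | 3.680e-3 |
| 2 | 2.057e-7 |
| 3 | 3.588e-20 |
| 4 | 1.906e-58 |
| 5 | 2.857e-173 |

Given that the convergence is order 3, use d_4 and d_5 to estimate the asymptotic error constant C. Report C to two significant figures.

4.1

C ≈ d_5 / d_4^3
  = 2.857e-173 / (1.906e-58)^3
  = 2.857e-173 / 6.92419e-174 ≈ 4.1261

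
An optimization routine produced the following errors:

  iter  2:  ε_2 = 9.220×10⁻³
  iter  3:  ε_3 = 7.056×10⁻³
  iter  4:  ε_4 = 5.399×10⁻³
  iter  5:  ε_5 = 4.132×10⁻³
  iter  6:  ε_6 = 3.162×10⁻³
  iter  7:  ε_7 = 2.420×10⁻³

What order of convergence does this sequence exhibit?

Consecutive ratios: ε_7/ε_6 = 2.420×10⁻³/3.162×10⁻³ = 0.765338, ε_6/ε_5 = 3.162×10⁻³/4.132×10⁻³ = 0.765247.
p ≈ ln(0.765338)/ln(0.765247) = -0.2674/-0.2676 ≈ 1.00.
So the convergence is linear (order 1).

1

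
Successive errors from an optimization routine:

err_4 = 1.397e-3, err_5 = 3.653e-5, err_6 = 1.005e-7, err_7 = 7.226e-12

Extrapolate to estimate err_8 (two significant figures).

1.4e-18

First estimate the order: p ≈ ln(err_7/err_6) / ln(err_6/err_5) = ln(7.226e-12/1.005e-7)/ln(1.005e-7/3.653e-5) = ln(7.19005e-05)/ln(0.00275116) ≈ 1.6182.
Then err_8 ≈ err_7·(err_7/err_6)^p = 7.226e-12·(7.19005e-05)^1.6182 = 7.226e-12·1.97407e-07 ≈ 1.426e-18.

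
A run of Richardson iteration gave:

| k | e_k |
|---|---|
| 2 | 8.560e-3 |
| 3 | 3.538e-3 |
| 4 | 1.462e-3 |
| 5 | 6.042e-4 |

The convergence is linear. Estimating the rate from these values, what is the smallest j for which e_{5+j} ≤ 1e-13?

26

Rate ρ ≈ e_5/e_4 = 6.042e-4/1.462e-3 = 0.4133.
After j more steps, e_{5+j} ≈ 6.042e-4·ρ^j; need ρ^j ≤ 1e-13/6.042e-4 = 1.65508e-10.
j ≥ ln(1.65508e-10)/ln(0.4133) = -22.5220/-0.88358 = 25.489.
So 26 more iterations are needed.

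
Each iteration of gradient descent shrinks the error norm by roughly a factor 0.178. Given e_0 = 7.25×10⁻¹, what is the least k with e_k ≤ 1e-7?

10

After k steps, e_k ≈ 7.25×10⁻¹·0.178^k.
Need 0.178^k ≤ 1e-7/7.25×10⁻¹ = 1.37931e-07.
k ≥ ln(1.37931e-07)/ln(0.178) = -15.7965/-1.72597 = 9.152.
Smallest integer k = 10.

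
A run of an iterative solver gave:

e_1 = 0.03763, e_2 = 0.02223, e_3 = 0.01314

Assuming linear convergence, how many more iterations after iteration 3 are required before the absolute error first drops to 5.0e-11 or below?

37

Rate ρ ≈ e_3/e_2 = 0.01314/0.02223 = 0.5911.
After j more steps, e_{3+j} ≈ 0.01314·ρ^j; need ρ^j ≤ 5.0e-11/0.01314 = 3.80518e-09.
j ≥ ln(3.80518e-09)/ln(0.5911) = -19.3869/-0.52577 = 36.873.
So 37 more iterations are needed.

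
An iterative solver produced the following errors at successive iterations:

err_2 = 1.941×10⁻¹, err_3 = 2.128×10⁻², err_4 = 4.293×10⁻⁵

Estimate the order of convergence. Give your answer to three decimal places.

2.807

p ≈ ln(err_4/err_3) / ln(err_3/err_2)
  = ln(4.293×10⁻⁵/2.128×10⁻²) / ln(2.128×10⁻²/1.941×10⁻¹)
  = ln(0.00201739) / ln(0.109634)
  = -6.205951 / -2.210608 ≈ 2.807350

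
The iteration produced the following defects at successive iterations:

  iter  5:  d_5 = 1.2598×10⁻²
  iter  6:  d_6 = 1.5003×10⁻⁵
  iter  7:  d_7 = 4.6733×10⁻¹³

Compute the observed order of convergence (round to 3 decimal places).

2.567

p ≈ ln(d_7/d_6) / ln(d_6/d_5)
  = ln(4.6733×10⁻¹³/1.5003×10⁻⁵) / ln(1.5003×10⁻⁵/1.2598×10⁻²)
  = ln(3.11491e-08) / ln(0.0011909)
  = -17.284480 / -6.733046 ≈ 2.567112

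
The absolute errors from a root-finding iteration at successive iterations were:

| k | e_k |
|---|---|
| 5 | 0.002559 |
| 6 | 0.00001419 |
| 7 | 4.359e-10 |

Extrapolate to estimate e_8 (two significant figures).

First estimate the order: p ≈ ln(e_7/e_6) / ln(e_6/e_5) = ln(4.359e-10/0.00001419)/ln(0.00001419/0.002559) = ln(3.07188e-05)/ln(0.00554513) ≈ 2.0002.
Then e_8 ≈ e_7·(e_7/e_6)^p = 4.359e-10·(3.07188e-05)^2.0002 = 4.359e-10·9.41686e-10 ≈ 4.105e-19.

4.1e-19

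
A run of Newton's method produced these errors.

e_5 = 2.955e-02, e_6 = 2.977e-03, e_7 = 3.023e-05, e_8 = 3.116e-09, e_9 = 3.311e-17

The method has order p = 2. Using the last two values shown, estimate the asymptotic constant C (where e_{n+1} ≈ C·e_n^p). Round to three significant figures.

3.41

C ≈ e_9 / e_8^2
  = 3.311e-17 / (3.116e-09)^2
  = 3.311e-17 / 9.70946e-18 ≈ 3.4101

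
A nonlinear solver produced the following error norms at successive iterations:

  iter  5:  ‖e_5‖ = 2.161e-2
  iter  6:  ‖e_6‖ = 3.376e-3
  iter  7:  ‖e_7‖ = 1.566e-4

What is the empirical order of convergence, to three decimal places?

p ≈ ln(‖e_7‖/‖e_6‖) / ln(‖e_6‖/‖e_5‖)
  = ln(1.566e-4/3.376e-3) / ln(3.376e-3/2.161e-2)
  = ln(0.0463863) / ln(0.156224)
  = -3.070751 / -1.856464 ≈ 1.654086

1.654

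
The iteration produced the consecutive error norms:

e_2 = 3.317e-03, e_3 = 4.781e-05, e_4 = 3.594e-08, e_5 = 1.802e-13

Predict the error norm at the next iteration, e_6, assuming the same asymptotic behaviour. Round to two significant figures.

1.8e-22

First estimate the order: p ≈ ln(e_5/e_4) / ln(e_4/e_3) = ln(1.802e-13/3.594e-08)/ln(3.594e-08/4.781e-05) = ln(5.01391e-06)/ln(0.000751726) ≈ 1.6965.
Then e_6 ≈ e_5·(e_5/e_4)^p = 1.802e-13·(5.01391e-06)^1.6965 = 1.802e-13·1.02059e-09 ≈ 1.839e-22.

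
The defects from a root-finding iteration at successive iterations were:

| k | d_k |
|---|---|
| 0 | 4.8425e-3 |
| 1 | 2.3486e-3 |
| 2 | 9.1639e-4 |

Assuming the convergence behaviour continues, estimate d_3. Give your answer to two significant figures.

2.7e-4

First estimate the order: p ≈ ln(d_2/d_1) / ln(d_1/d_0) = ln(9.1639e-4/2.3486e-3)/ln(2.3486e-3/4.8425e-3) = ln(0.390186)/ln(0.484997) ≈ 1.3006.
Then d_3 ≈ d_2·(d_2/d_1)^p = 9.1639e-4·(0.390186)^1.3006 = 9.1639e-4·0.294041 ≈ 0.0002695.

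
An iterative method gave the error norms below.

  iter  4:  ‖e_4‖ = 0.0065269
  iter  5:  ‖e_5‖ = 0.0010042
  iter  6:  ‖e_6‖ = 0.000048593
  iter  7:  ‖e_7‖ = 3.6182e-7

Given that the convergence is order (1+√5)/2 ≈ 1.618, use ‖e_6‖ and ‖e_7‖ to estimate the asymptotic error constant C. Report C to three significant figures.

C ≈ ‖e_7‖ / ‖e_6‖^1.618
  = 3.6182e-7 / (0.000048593)^1.618
  = 3.6182e-7 / 1.04924e-07 ≈ 3.4484

3.45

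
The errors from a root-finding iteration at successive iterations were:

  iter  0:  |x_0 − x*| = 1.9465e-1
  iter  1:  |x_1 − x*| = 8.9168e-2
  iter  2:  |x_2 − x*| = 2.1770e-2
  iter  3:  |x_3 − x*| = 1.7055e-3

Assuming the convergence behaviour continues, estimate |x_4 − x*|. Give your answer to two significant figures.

1.7e-5

First estimate the order: p ≈ ln(|x_3 − x*|/|x_2 − x*|) / ln(|x_2 − x*|/|x_1 − x*|) = ln(1.7055e-3/2.1770e-2)/ln(2.1770e-2/8.9168e-2) = ln(0.0783418)/ln(0.244146) ≈ 1.8062.
Then |x_4 − x*| ≈ |x_3 − x*|·(|x_3 − x*|/|x_2 − x*|)^p = 1.7055e-3·(0.0783418)^1.8062 = 1.7055e-3·0.0100538 ≈ 1.715e-05.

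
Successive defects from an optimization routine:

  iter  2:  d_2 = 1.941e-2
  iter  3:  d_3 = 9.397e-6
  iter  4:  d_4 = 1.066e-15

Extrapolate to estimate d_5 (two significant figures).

First estimate the order: p ≈ ln(d_4/d_3) / ln(d_3/d_2) = ln(1.066e-15/9.397e-6)/ln(9.397e-6/1.941e-2) = ln(1.1344e-10)/ln(0.000484132) ≈ 3.0000.
Then d_5 ≈ d_4·(d_4/d_3)^p = 1.066e-15·(1.1344e-10)^3.0000 = 1.066e-15·1.45982e-30 ≈ 1.556e-45.

1.6e-45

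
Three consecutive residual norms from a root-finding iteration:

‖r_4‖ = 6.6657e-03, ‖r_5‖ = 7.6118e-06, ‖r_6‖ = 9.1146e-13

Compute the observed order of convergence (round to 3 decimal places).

2.352

p ≈ ln(‖r_6‖/‖r_5‖) / ln(‖r_5‖/‖r_4‖)
  = ln(9.1146e-13/7.6118e-06) / ln(7.6118e-06/6.6657e-03)
  = ln(1.19743e-07) / ln(0.00114194)
  = -15.937918 / -6.775027 ≈ 2.352451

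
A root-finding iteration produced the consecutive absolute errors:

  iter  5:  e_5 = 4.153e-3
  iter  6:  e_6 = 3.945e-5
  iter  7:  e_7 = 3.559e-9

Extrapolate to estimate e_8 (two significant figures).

First estimate the order: p ≈ ln(e_7/e_6) / ln(e_6/e_5) = ln(3.559e-9/3.945e-5)/ln(3.945e-5/4.153e-3) = ln(9.02155e-05)/ln(0.00949916) ≈ 2.0000.
Then e_8 ≈ e_7·(e_7/e_6)^p = 3.559e-9·(9.02155e-05)^2.0000 = 3.559e-9·8.13884e-09 ≈ 2.897e-17.

2.9e-17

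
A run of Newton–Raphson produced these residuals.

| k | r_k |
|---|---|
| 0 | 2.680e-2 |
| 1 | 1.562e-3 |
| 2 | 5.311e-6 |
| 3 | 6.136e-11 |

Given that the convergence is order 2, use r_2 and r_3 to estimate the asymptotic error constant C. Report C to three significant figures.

C ≈ r_3 / r_2^2
  = 6.136e-11 / (5.311e-6)^2
  = 6.136e-11 / 2.82067e-11 ≈ 2.1754

2.18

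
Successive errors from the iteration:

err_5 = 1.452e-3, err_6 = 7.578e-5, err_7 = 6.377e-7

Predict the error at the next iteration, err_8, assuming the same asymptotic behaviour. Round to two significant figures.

2.8e-10

First estimate the order: p ≈ ln(err_7/err_6) / ln(err_6/err_5) = ln(6.377e-7/7.578e-5)/ln(7.578e-5/1.452e-3) = ln(0.00841515)/ln(0.0521901) ≈ 1.6180.
Then err_8 ≈ err_7·(err_7/err_6)^p = 6.377e-7·(0.00841515)^1.6180 = 6.377e-7·0.000439289 ≈ 2.801e-10.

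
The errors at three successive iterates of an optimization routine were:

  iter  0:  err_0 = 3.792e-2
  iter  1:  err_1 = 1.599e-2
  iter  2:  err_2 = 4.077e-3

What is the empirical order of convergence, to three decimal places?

1.583

p ≈ ln(err_2/err_1) / ln(err_1/err_0)
  = ln(4.077e-3/1.599e-2) / ln(1.599e-2/3.792e-2)
  = ln(0.254972) / ln(0.421677)
  = -1.366602 / -0.863516 ≈ 1.582602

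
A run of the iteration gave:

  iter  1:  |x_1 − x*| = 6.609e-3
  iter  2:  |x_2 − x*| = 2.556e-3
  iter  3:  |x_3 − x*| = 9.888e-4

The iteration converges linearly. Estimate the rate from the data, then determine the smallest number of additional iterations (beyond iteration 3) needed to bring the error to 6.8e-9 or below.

13

Rate ρ ≈ |x_3 − x*|/|x_2 − x*| = 9.888e-4/2.556e-3 = 0.3869.
After j more steps, |x_{3+j} − x*| ≈ 9.888e-4·ρ^j; need ρ^j ≤ 6.8e-9/9.888e-4 = 6.87702e-06.
j ≥ ln(6.87702e-06)/ln(0.3869) = -11.8873/-0.94959 = 12.518.
So 13 more iterations are needed.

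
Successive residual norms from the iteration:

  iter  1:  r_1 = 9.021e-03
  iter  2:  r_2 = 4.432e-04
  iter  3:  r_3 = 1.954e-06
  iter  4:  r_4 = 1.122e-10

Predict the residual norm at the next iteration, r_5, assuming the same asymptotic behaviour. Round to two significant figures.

2.6e-18

First estimate the order: p ≈ ln(r_4/r_3) / ln(r_3/r_2) = ln(1.122e-10/1.954e-06)/ln(1.954e-06/4.432e-04) = ln(5.74207e-05)/ln(0.00440884) ≈ 1.8003.
Then r_5 ≈ r_4·(r_4/r_3)^p = 1.122e-10·(5.74207e-05)^1.8003 = 1.122e-10·2.31767e-08 ≈ 2.6e-18.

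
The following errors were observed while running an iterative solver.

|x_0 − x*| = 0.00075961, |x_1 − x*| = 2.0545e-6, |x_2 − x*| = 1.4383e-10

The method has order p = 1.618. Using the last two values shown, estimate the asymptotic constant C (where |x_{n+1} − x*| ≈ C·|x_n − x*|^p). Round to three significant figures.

0.229

C ≈ |x_2 − x*| / |x_1 − x*|^1.618
  = 1.4383e-10 / (2.0545e-6)^1.618
  = 1.4383e-10 / 6.27998e-10 ≈ 0.22903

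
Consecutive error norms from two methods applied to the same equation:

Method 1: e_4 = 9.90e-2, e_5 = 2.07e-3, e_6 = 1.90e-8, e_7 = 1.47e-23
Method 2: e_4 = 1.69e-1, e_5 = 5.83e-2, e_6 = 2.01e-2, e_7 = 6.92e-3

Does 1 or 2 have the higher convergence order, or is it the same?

Method 1: p ≈ ln(1.47e-23/1.90e-8)/ln(1.90e-8/2.07e-3) ≈ 3.00.
Method 2: p ≈ ln(6.92e-3/2.01e-2)/ln(2.01e-2/5.83e-2) ≈ 1.00.
Method 1 has the higher order (≈3.0 vs ≈1.0).

1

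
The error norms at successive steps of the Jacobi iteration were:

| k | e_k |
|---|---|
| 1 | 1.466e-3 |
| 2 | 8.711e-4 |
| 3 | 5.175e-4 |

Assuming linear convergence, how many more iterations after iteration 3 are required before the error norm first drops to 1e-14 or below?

Rate ρ ≈ e_3/e_2 = 5.175e-4/8.711e-4 = 0.5941.
After j more steps, e_{3+j} ≈ 5.175e-4·ρ^j; need ρ^j ≤ 1e-14/5.175e-4 = 1.93237e-11.
j ≥ ln(1.93237e-11)/ln(0.5941) = -24.6697/-0.52071 = 47.377.
So 48 more iterations are needed.

48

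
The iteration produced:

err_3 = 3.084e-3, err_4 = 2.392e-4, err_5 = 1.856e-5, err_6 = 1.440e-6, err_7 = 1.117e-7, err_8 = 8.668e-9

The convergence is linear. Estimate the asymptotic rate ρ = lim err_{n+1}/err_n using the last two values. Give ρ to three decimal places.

0.078

ρ ≈ err_8/err_7 = 8.668e-9/1.117e-7 = 0.07760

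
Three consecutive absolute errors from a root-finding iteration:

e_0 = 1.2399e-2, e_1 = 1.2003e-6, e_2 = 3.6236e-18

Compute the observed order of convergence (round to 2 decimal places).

p ≈ ln(e_2/e_1) / ln(e_1/e_0)
  = ln(3.6236e-18/1.2003e-6) / ln(1.2003e-6/1.2399e-2)
  = ln(3.01891e-12) / ln(9.68062e-05)
  = -26.52613 / -9.24280 ≈ 2.86992

2.87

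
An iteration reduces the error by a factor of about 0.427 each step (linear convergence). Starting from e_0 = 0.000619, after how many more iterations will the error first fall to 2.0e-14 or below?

After k steps, e_k ≈ 0.000619·0.427^k.
Need 0.427^k ≤ 2.0e-14/0.000619 = 3.23102e-11.
k ≥ ln(3.23102e-11)/ln(0.427) = -24.1556/-0.85097 = 28.386.
Smallest integer k = 29.

29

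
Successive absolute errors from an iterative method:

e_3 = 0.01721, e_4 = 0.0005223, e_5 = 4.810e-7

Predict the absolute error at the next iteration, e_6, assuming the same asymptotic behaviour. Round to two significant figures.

4.1e-13

First estimate the order: p ≈ ln(e_5/e_4) / ln(e_4/e_3) = ln(4.810e-7/0.0005223)/ln(0.0005223/0.01721) = ln(0.000920927)/ln(0.0303486) ≈ 2.0000.
Then e_6 ≈ e_5·(e_5/e_4)^p = 4.810e-7·(0.000920927)^2.0000 = 4.810e-7·8.48107e-07 ≈ 4.079e-13.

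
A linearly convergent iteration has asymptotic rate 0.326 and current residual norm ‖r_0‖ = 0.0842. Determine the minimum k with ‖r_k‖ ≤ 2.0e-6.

10

After k steps, ‖r_k‖ ≈ 0.0842·0.326^k.
Need 0.326^k ≤ 2.0e-6/0.0842 = 2.3753e-05.
k ≥ ln(2.3753e-05)/ln(0.326) = -10.6478/-1.12086 = 9.500.
Smallest integer k = 10.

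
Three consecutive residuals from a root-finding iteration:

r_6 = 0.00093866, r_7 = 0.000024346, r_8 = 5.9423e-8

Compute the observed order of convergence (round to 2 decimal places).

1.65

p ≈ ln(r_8/r_7) / ln(r_7/r_6)
  = ln(5.9423e-8/0.000024346) / ln(0.000024346/0.00093866)
  = ln(0.00244077) / ln(0.025937)
  = -6.01544 / -3.65208 ≈ 1.64713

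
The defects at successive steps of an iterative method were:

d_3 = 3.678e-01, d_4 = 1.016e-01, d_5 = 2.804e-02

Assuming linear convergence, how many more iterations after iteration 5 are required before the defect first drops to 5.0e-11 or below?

16

Rate ρ ≈ d_5/d_4 = 2.804e-02/1.016e-01 = 0.2760.
After j more steps, d_{5+j} ≈ 2.804e-02·ρ^j; need ρ^j ≤ 5.0e-11/2.804e-02 = 1.78317e-09.
j ≥ ln(1.78317e-09)/ln(0.2760) = -20.1449/-1.28735 = 15.648.
So 16 more iterations are needed.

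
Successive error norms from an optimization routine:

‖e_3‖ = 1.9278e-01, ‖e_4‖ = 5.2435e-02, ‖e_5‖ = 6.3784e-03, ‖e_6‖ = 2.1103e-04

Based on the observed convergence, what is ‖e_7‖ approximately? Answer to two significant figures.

First estimate the order: p ≈ ln(‖e_6‖/‖e_5‖) / ln(‖e_5‖/‖e_4‖) = ln(2.1103e-04/6.3784e-03)/ln(6.3784e-03/5.2435e-02) = ln(0.0330851)/ln(0.121644) ≈ 1.6180.
Then ‖e_7‖ ≈ ‖e_6‖·(‖e_6‖/‖e_5‖)^p = 2.1103e-04·(0.0330851)^1.6180 = 2.1103e-04·0.00402499 ≈ 8.494e-07.

8.5e-7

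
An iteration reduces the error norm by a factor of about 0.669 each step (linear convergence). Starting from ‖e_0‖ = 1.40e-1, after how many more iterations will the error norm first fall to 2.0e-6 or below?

After k steps, ‖e_k‖ ≈ 1.40e-1·0.669^k.
Need 0.669^k ≤ 2.0e-6/1.40e-1 = 1.42857e-05.
k ≥ ln(1.42857e-05)/ln(0.669) = -11.1563/-0.40197 = 27.754.
Smallest integer k = 28.

28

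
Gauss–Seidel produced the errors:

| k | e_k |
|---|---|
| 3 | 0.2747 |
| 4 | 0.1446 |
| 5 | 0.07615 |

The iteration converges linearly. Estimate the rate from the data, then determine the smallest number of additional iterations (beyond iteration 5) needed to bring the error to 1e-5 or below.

Rate ρ ≈ e_5/e_4 = 0.07615/0.1446 = 0.5266.
After j more steps, e_{5+j} ≈ 0.07615·ρ^j; need ρ^j ≤ 1e-5/0.07615 = 0.00013132.
j ≥ ln(0.00013132)/ln(0.5266) = -8.9379/-0.64131 = 13.937.
So 14 more iterations are needed.

14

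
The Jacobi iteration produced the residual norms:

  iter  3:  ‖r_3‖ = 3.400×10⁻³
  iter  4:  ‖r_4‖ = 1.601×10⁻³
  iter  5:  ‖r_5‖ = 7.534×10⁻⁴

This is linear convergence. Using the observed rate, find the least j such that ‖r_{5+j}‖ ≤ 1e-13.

Rate ρ ≈ ‖r_5‖/‖r_4‖ = 7.534×10⁻⁴/1.601×10⁻³ = 0.4706.
After j more steps, ‖r_{5+j}‖ ≈ 7.534×10⁻⁴·ρ^j; need ρ^j ≤ 1e-13/7.534×10⁻⁴ = 1.32732e-10.
j ≥ ln(1.32732e-10)/ln(0.4706) = -22.7427/-0.75375 = 30.173.
So 31 more iterations are needed.

31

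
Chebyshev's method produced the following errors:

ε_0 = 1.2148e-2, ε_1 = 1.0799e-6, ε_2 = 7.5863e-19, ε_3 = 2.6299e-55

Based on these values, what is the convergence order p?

Consecutive ratios: ε_3/ε_2 = 2.6299e-55/7.5863e-19 = 3.46664e-37, ε_2/ε_1 = 7.5863e-19/1.0799e-6 = 7.025e-13.
p ≈ ln(3.46664e-37)/ln(7.025e-13) = -83.9525/-27.9841 ≈ 3.00.
So the convergence is cubic (order 3).

3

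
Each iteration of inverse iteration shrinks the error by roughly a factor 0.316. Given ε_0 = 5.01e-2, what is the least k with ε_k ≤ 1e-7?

12

After k steps, ε_k ≈ 5.01e-2·0.316^k.
Need 0.316^k ≤ 1e-7/5.01e-2 = 1.99601e-06.
k ≥ ln(1.99601e-06)/ln(0.316) = -13.1244/-1.15201 = 11.393.
Smallest integer k = 12.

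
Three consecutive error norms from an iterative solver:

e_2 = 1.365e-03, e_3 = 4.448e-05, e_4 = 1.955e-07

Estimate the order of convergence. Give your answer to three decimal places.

p ≈ ln(e_4/e_3) / ln(e_3/e_2)
  = ln(1.955e-07/4.448e-05) / ln(4.448e-05/1.365e-03)
  = ln(0.00439523) / ln(0.0325861)
  = -5.427235 / -3.423869 ≈ 1.585118

1.585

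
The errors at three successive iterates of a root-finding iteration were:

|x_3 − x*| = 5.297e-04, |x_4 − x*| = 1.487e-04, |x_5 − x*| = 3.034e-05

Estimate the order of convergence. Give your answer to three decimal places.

1.251

p ≈ ln(|x_5 − x*|/|x_4 − x*|) / ln(|x_4 − x*|/|x_3 − x*|)
  = ln(3.034e-05/1.487e-04) / ln(1.487e-04/5.297e-04)
  = ln(0.204035) / ln(0.280725)
  = -1.589464 / -1.270380 ≈ 1.251172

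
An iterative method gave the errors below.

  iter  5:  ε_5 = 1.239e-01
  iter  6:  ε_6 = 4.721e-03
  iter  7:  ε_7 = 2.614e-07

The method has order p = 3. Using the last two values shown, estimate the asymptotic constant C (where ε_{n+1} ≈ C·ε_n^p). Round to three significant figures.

C ≈ ε_7 / ε_6^3
  = 2.614e-07 / (4.721e-03)^3
  = 2.614e-07 / 1.05221e-07 ≈ 2.4843

2.48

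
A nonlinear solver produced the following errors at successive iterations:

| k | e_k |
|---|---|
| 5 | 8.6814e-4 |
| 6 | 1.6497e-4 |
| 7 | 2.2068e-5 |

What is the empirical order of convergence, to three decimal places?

p ≈ ln(e_7/e_6) / ln(e_6/e_5)
  = ln(2.2068e-5/1.6497e-4) / ln(1.6497e-4/8.6814e-4)
  = ln(0.13377) / ln(0.190027)
  = -2.011633 / -1.660589 ≈ 1.211397

1.211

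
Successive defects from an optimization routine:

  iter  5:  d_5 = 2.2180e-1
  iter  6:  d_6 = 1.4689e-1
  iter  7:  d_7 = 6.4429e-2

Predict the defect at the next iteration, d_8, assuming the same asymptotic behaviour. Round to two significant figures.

1.2e-2

First estimate the order: p ≈ ln(d_7/d_6) / ln(d_6/d_5) = ln(6.4429e-2/1.4689e-1)/ln(1.4689e-1/2.2180e-1) = ln(0.438621)/ln(0.662263) ≈ 1.9998.
Then d_8 ≈ d_7·(d_7/d_6)^p = 6.4429e-2·(0.438621)^1.9998 = 6.4429e-2·0.19242 ≈ 0.0124.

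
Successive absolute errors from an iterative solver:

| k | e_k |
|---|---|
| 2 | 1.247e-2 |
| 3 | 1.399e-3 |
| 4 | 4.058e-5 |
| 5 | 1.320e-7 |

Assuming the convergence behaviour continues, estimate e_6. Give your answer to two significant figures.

First estimate the order: p ≈ ln(e_5/e_4) / ln(e_4/e_3) = ln(1.320e-7/4.058e-5)/ln(4.058e-5/1.399e-3) = ln(0.00325283)/ln(0.0290064) ≈ 1.6180.
Then e_6 ≈ e_5·(e_5/e_4)^p = 1.320e-7·(0.00325283)^1.6180 = 1.320e-7·9.43711e-05 ≈ 1.246e-11.

1.2e-11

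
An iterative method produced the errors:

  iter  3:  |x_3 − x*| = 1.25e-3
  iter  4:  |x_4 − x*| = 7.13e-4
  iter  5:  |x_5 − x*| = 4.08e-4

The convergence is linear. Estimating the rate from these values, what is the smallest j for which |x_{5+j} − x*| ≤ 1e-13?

Rate ρ ≈ |x_5 − x*|/|x_4 − x*| = 4.08e-4/7.13e-4 = 0.5722.
After j more steps, |x_{5+j} − x*| ≈ 4.08e-4·ρ^j; need ρ^j ≤ 1e-13/4.08e-4 = 2.45098e-10.
j ≥ ln(2.45098e-10)/ln(0.5722) = -22.1294/-0.55827 = 39.639.
So 40 more iterations are needed.

40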